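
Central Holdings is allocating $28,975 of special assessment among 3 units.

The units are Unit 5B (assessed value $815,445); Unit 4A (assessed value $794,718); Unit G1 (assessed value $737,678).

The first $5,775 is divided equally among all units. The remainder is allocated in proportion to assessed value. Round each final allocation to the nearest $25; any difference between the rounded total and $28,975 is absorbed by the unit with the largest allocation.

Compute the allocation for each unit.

Equal tier: $5,775 ÷ 3 = $1,925 apiece.
Remainder $23,200 by assessed value (total 2,347,841): Unit 5B 8,057.75 → $8,050; Unit 4A 7,852.94 → $7,850; Unit G1 7,289.31 → $7,300.
Totals: Unit 5B $1,925 + $8,050 = $9,975; Unit 4A $1,925 + $7,850 = $9,775; Unit G1 $1,925 + $7,300 = $9,225.

Unit 5B: $9,975 · Unit 4A: $9,775 · Unit G1: $9,225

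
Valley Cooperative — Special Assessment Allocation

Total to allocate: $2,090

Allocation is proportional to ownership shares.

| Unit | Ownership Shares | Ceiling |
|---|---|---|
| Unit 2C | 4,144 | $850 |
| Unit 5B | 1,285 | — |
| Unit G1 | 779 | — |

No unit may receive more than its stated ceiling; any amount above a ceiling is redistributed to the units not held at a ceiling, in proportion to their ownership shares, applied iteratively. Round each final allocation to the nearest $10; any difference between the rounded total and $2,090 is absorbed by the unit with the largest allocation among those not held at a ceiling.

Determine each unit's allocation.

Unit 2C: $850; Unit 5B: $770; Unit G1: $470

Combined ownership shares = 6,208.
Unconstrained shares: Unit 2C 1,395.13; Unit 5B 432.61; Unit G1 262.26.
Cap binds for Unit 2C ($850); balance $1,240 reallocated over remaining ownership shares 2,064.
Shares after redistribution: Unit 5B 772.00 → $770; Unit G1 468.00 → $470.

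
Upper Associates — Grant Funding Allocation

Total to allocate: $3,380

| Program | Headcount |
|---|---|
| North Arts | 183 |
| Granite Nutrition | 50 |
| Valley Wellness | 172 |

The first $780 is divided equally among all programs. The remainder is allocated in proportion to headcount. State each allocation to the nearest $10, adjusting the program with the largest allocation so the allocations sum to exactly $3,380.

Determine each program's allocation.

North Arts: $1,440 · Granite Nutrition: $580 · Valley Wellness: $1,360

$780 shared equally gives $260 per program.
Remainder $2,600 by headcount (total 405): North Arts 1,174.81 → $1,170; Granite Nutrition 320.99 → $320; Valley Wellness 1,104.20 → $1,100.
Rounding difference +$10 on remainder applied to North Arts.
Totals: North Arts $260 + $1,180 = $1,440; Granite Nutrition $260 + $320 = $580; Valley Wellness $260 + $1,100 = $1,360.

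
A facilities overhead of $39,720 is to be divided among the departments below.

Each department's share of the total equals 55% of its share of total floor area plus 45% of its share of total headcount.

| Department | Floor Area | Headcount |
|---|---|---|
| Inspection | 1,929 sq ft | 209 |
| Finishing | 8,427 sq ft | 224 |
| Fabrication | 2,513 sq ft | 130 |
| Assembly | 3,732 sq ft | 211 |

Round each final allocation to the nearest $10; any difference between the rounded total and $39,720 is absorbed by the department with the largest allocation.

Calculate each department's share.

Inspection: $7,360; Finishing: $16,270; Fabrication: $6,310; Assembly: $9,780

Floor area total 16,601; headcount total 774.
Blended shares (55% floor area + 45% headcount): Inspection 0.1854; Finishing 0.4094; Fabrication 0.1588; Assembly 0.2463.
Proportional shares: Inspection 7,364.90; Finishing 16,262.30; Fabrication 6,309.06; Assembly 9,783.73.
After rounding ($10): Inspection $7,360; Finishing $16,260; Fabrication $6,310; Assembly $9,780. Sum = $39,710.
Difference $39,720 − $39,710 = +$10 applied to largest allocation (Finishing): Finishing becomes $16,270.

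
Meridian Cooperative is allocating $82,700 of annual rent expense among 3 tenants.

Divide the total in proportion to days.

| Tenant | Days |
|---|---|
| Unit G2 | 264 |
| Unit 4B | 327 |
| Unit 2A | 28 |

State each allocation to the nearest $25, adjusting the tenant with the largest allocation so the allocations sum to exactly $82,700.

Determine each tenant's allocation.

Days total: 619.
Pro-rata amounts: Unit G2 264/619 × $82,700 = 35,271.08; Unit 4B 327/619 × $82,700 = 43,688.05; Unit 2A 28/619 × $82,700 = 3,740.87.
At nearest $25: Unit G2 $35,275; Unit 4B $43,700; Unit 2A $3,750. Sum = $82,725.
Difference $82,700 − $82,725 = −$25 applied to largest allocation (Unit 4B): Unit 4B becomes $43,675.

Unit G2: $35,275 · Unit 4B: $43,675 · Unit 2A: $3,750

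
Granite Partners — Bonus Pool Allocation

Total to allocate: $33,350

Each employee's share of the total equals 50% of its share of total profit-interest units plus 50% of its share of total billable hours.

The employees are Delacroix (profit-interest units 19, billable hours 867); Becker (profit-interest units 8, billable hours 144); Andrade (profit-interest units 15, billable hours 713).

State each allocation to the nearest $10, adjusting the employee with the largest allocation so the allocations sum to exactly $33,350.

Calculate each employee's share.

Totals — profit-interest units 42, billable hours 1,724.
Combined weights (50% profit-interest units + 50% billable hours): Delacroix 0.4776; Becker 0.1370; Andrade 0.3854.
Raw shares: Delacroix 15,929.31; Becker 4,569.00; Andrade 12,851.69.
After rounding ($10): Delacroix $15,930; Becker $4,570; Andrade $12,850. Sum = $33,350.
Sum already equals the total — no adjustment.

Delacroix: $15,930 · Becker: $4,570 · Andrade: $12,850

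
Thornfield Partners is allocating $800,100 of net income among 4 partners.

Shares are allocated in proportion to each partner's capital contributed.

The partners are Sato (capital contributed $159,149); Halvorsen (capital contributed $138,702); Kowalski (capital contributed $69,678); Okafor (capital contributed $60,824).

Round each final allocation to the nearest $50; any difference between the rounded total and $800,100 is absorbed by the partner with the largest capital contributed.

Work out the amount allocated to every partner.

Sato: $297,300 | Halvorsen: $259,050 | Kowalski: $130,150 | Okafor: $113,600

Sum of capital contributed: 428,353.
Pro-rata amounts: Sato 159,149/428,353 × $800,100 = 297,266.78; Halvorsen 138,702/428,353 × $800,100 = 259,074.81; Kowalski 69,678/428,353 × $800,100 = 130,148.19; Okafor 60,824/428,353 × $800,100 = 113,610.23.
At nearest $50: Sato $297,250; Halvorsen $259,050; Kowalski $130,150; Okafor $113,600. Sum = $800,050.
Difference $800,100 − $800,050 = +$50 applied to largest capital contributed (Sato): Sato becomes $297,300.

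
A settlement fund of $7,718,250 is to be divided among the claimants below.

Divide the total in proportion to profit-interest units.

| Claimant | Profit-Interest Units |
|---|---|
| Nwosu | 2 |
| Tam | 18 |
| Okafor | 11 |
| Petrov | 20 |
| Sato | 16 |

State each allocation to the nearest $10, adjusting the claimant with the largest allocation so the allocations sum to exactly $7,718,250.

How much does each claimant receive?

Combined profit-interest units = 67.
Proportional shares: Nwosu 2/67 × $7,718,250 = 230,395.52; Tam 18/67 × $7,718,250 = 2,073,559.70; Okafor 11/67 × $7,718,250 = 1,267,175.37; Petrov 20/67 × $7,718,250 = 2,303,955.22; Sato 16/67 × $7,718,250 = 1,843,164.18.
Rounded to nearest $10: Nwosu $230,400; Tam $2,073,560; Okafor $1,267,180; Petrov $2,303,960; Sato $1,843,160. Sum = $7,718,260.
Difference $7,718,250 − $7,718,260 = −$10 applied to largest allocation (Petrov): Petrov becomes $2,303,950.

Nwosu: $230,400; Tam: $2,073,560; Okafor: $1,267,180; Petrov: $2,303,950; Sato: $1,843,160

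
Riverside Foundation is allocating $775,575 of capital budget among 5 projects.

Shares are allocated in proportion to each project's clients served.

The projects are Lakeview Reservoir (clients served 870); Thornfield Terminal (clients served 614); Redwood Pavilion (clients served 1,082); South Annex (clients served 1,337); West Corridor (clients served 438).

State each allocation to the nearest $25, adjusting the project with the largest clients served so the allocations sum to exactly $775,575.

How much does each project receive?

Lakeview Reservoir: $155,425 · Thornfield Terminal: $109,700 · Redwood Pavilion: $193,325 · South Annex: $238,875 · West Corridor: $78,250

Total clients served = 870 + 614 + 1,082 + 1,337 + 438 = 4,341.
Unrounded shares: Lakeview Reservoir 155,436.59; Thornfield Terminal 109,698.93; Redwood Pavilion 193,313.10; South Annex 238,872.10; West Corridor 78,254.28.
At nearest $25: Lakeview Reservoir $155,425; Thornfield Terminal $109,700; Redwood Pavilion $193,325; South Annex $238,875; West Corridor $78,250. Sum = $775,575.
Rounded total matches; no reconciliation needed.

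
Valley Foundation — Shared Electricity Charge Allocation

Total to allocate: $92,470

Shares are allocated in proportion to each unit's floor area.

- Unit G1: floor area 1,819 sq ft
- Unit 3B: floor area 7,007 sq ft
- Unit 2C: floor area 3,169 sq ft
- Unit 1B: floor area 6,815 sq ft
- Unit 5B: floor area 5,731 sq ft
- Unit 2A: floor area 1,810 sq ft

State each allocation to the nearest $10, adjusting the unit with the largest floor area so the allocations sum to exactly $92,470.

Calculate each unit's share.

Unit G1: $6,380 · Unit 3B: $24,600 · Unit 2C: $11,120 · Unit 1B: $23,910 · Unit 5B: $20,110 · Unit 2A: $6,350

Sum of floor area: 26,351.
Unrounded shares: Unit G1 1,819/26,351 × $92,470 = 6,383.17; Unit 3B 7,007/26,351 × $92,470 = 24,588.72; Unit 2C 3,169/26,351 × $92,470 = 11,120.54; Unit 1B 6,815/26,351 × $92,470 = 23,914.96; Unit 5B 5,731/26,351 × $92,470 = 20,111.02; Unit 2A 1,810/26,351 × $92,470 = 6,351.59.
At nearest $10: Unit G1 $6,380; Unit 3B $24,590; Unit 2C $11,120; Unit 1B $23,910; Unit 5B $20,110; Unit 2A $6,350. Sum = $92,460.
Difference $92,470 − $92,460 = +$10 applied to largest floor area (Unit 3B): Unit 3B becomes $24,600.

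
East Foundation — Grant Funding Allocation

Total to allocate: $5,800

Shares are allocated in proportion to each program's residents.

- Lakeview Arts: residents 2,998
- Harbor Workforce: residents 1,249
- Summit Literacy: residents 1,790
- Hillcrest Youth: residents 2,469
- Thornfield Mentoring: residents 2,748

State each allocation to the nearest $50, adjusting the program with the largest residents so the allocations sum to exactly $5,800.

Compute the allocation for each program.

Combined residents = 2,998 + 1,249 + 1,790 + 2,469 + 2,748 = 11,254.
Unrounded shares: Lakeview Arts 1,545.09; Harbor Workforce 643.70; Summit Literacy 922.52; Hillcrest Youth 1,272.45; Thornfield Mentoring 1,416.24.
At nearest $50: Lakeview Arts $1,550; Harbor Workforce $650; Summit Literacy $900; Hillcrest Youth $1,250; Thornfield Mentoring $1,400. Sum = $5,750.
Difference $5,800 − $5,750 = +$50 applied to largest residents (Lakeview Arts): Lakeview Arts becomes $1,600.

Lakeview Arts: $1,600; Harbor Workforce: $650; Summit Literacy: $900; Hillcrest Youth: $1,250; Thornfield Mentoring: $1,400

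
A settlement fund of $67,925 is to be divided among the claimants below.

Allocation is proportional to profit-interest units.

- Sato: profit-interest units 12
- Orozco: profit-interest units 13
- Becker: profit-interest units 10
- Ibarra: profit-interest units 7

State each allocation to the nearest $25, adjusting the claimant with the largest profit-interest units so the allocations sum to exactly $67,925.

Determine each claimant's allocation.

Sato: $19,400 | Orozco: $21,025 | Becker: $16,175 | Ibarra: $11,325

Sum of profit-interest units: 12 + 13 + 10 + 7 = 42.
Raw shares: Sato 19,407.14; Orozco 21,024.40; Becker 16,172.62; Ibarra 11,320.83.
At nearest $25: Sato $19,400; Orozco $21,025; Becker $16,175; Ibarra $11,325. Sum = $67,925.
No rounding difference to absorb.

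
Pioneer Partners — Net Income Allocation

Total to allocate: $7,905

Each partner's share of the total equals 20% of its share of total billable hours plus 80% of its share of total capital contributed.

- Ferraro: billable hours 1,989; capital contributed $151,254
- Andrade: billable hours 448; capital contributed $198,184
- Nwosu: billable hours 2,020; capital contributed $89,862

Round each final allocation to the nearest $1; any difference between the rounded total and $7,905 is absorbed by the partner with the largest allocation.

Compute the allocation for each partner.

Billable hours total 4,457; capital contributed total 439,300.
Blended shares (20% billable hours + 80% capital contributed): Ferraro 0.3647; Andrade 0.3810; Nwosu 0.2543.
Proportional shares: Ferraro 2,882.94; Andrade 3,011.90; Nwosu 2,010.16.
At nearest $1: Ferraro $2,883; Andrade $3,012; Nwosu $2,010. Sum = $7,905.
No rounding difference to absorb.

Ferraro: $2,883 · Andrade: $3,012 · Nwosu: $2,010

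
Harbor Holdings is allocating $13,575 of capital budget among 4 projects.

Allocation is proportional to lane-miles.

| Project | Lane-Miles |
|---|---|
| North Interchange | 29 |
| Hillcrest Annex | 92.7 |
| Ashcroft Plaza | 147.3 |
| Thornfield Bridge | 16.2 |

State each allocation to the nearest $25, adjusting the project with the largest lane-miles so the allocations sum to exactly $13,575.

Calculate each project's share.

Sum of lane-miles: 29 + 92.7 + 147.3 + 16.2 = 285.2.
Proportional shares: North Interchange 1,380.35; Hillcrest Annex 4,412.35; Ashcroft Plaza 7,011.21; Thornfield Bridge 771.09.
After rounding ($25): North Interchange $1,375; Hillcrest Annex $4,400; Ashcroft Plaza $7,000; Thornfield Bridge $775. Sum = $13,550.
Difference $13,575 − $13,550 = +$25 applied to largest lane-miles (Ashcroft Plaza): Ashcroft Plaza becomes $7,025.

North Interchange: $1,375 · Hillcrest Annex: $4,400 · Ashcroft Plaza: $7,025 · Thornfield Bridge: $775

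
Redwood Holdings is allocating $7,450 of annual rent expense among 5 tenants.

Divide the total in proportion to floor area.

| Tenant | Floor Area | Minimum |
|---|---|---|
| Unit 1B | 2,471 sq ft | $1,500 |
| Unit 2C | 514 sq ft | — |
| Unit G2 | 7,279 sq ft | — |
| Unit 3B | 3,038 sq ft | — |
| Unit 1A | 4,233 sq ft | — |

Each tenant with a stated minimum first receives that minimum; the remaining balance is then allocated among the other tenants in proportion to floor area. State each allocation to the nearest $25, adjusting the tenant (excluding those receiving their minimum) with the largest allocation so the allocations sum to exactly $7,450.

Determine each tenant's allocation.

Unit 1B: $1,500 | Unit 2C: $200 | Unit G2: $2,875 | Unit 3B: $1,200 | Unit 1A: $1,675

Guaranteed amounts: Unit 1B $1,500. Balance $5,950.
Balance split over remaining floor area 15,064: Unit 2C 203.02 → $200; Unit G2 2,875.07 → $2,875; Unit 3B 1,199.95 → $1,200; Unit 1A 1,671.96 → $1,675.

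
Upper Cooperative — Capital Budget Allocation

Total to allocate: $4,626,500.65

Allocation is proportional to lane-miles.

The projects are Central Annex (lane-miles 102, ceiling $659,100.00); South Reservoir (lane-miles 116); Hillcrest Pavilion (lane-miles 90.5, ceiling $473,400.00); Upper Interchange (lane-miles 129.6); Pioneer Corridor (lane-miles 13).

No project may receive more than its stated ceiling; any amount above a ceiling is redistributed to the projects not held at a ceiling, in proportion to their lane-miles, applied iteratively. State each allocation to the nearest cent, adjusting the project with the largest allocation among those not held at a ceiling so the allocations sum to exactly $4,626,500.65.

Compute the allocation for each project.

Sum of lane-miles: 451.1.
Pro-rata shares before constraints: Central Annex 1,046,116.3075; South Reservoir 1,189,700.8987; Hillcrest Pavilion 928,171.8218; Upper Interchange 1,329,183.0730; Pioneer Corridor 133,328.5490.
Held at cap: Central Annex ($659,100.00), Hillcrest Pavilion ($473,400.00); balance $3,494,000.65 reallocated over remaining lane-miles 258.6.
Redistributed shares: South Reservoir 1,567,301.1423 → $1,567,301.14; Upper Interchange 1,751,053.6900 → $1,751,053.69; Pioneer Corridor 175,645.8177 → $175,645.82.

Central Annex: $659,100.00; South Reservoir: $1,567,301.14; Hillcrest Pavilion: $473,400.00; Upper Interchange: $1,751,053.69; Pioneer Corridor: $175,645.82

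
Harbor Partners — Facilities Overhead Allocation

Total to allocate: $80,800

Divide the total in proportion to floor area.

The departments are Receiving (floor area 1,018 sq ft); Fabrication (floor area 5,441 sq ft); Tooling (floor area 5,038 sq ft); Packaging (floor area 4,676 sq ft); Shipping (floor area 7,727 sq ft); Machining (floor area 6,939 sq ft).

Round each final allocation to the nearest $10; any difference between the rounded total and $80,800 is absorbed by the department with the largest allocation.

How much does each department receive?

Receiving: $2,670; Fabrication: $14,260; Tooling: $13,200; Packaging: $12,250; Shipping: $20,240; Machining: $18,180

Sum of floor area: 30,839.
Raw shares: Receiving 1,018/30,839 × $80,800 = 2,667.22; Fabrication 5,441/30,839 × $80,800 = 14,255.74; Tooling 5,038/30,839 × $80,800 = 13,199.86; Packaging 4,676/30,839 × $80,800 = 12,251.40; Shipping 7,727/30,839 × $80,800 = 20,245.20; Machining 6,939/30,839 × $80,800 = 18,180.59.
At nearest $10: Receiving $2,670; Fabrication $14,260; Tooling $13,200; Packaging $12,250; Shipping $20,250; Machining $18,180. Sum = $80,810.
Difference $80,800 − $80,810 = −$10 applied to largest allocation (Shipping): Shipping becomes $20,240.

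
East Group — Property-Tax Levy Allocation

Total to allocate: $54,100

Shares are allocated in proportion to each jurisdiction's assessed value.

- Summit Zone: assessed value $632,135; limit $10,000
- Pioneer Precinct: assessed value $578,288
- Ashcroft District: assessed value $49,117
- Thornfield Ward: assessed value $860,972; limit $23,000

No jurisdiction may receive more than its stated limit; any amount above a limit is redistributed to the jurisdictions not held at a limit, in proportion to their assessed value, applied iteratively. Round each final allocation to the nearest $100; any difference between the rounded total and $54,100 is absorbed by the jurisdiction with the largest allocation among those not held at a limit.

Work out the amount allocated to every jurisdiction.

Summit Zone: $10,000; Pioneer Precinct: $19,400; Ashcroft District: $1,700; Thornfield Ward: $23,000

Combined assessed value = 2,120,512.
Pro-rata shares before constraints: Summit Zone 16,127.47; Pioneer Precinct 14,753.69; Ashcroft District 1,253.11; Thornfield Ward 21,965.73.
Capped: Summit Zone ($10,000); balance $44,100 reallocated over remaining assessed value 1,488,377.
Capped: Thornfield Ward ($23,000); balance $21,100 reallocated over remaining assessed value 627,405.
Shares after redistribution: Pioneer Precinct 19,448.17 → $19,400; Ashcroft District 1,651.83 → $1,700.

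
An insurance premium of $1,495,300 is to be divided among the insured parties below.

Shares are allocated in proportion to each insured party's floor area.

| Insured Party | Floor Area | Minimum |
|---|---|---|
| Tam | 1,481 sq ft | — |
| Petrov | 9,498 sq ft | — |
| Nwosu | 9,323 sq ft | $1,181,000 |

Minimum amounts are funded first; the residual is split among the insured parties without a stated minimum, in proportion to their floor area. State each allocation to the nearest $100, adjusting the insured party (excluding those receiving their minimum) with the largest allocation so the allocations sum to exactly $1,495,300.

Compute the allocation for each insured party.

Fund the minimums — Nwosu $1,181,000. Residual $314,300.
Residual split over remaining floor area 10,979: Tam 42,397.15 → $42,400; Petrov 271,902.85 → $271,900.

Tam: $42,400; Petrov: $271,900; Nwosu: $1,181,000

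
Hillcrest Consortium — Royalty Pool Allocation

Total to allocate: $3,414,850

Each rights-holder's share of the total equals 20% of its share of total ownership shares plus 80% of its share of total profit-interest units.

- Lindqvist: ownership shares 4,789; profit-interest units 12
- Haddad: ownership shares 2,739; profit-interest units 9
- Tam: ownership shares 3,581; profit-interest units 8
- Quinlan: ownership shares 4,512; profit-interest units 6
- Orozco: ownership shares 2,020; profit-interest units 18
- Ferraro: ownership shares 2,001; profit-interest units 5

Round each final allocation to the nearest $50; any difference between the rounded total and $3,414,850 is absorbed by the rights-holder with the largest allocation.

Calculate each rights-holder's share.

Lindqvist: $731,750 | Haddad: $519,150 | Tam: $501,350 | Quinlan: $439,500 | Orozco: $918,000 | Ferraro: $305,100

Totals — ownership shares 19,642, profit-interest units 58.
Blended shares (20% ownership shares + 80% profit-interest units): Lindqvist 0.2143; Haddad 0.1520; Tam 0.1468; Quinlan 0.1287; Orozco 0.2688; Ferraro 0.0893.
Proportional shares: Lindqvist 731,734.39; Haddad 519,149.91; Tam 501,325.62; Quinlan 439,494.57; Orozco 918,062.04; Ferraro 305,083.47.
At nearest $50: Lindqvist $731,750; Haddad $519,150; Tam $501,350; Quinlan $439,500; Orozco $918,050; Ferraro $305,100. Sum = $3,414,900.
Difference $3,414,850 − $3,414,900 = −$50 applied to largest allocation (Orozco): Orozco becomes $918,000.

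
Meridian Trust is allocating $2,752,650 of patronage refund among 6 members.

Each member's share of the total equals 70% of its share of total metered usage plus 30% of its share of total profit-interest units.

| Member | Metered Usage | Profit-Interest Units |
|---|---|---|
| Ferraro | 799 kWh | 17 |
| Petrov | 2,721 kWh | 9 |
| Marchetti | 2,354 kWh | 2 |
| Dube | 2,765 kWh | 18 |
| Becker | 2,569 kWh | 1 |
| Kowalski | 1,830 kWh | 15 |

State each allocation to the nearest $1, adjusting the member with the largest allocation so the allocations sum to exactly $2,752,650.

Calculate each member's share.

Metered usage total 13,038; profit-interest units total 62.
Composite weights (70% metered usage + 30% profit-interest units): Ferraro 0.1252; Petrov 0.1896; Marchetti 0.1361; Dube 0.2355; Becker 0.1428; Kowalski 0.1708.
Pro-rata amounts: Ferraro 344,509.97; Petrov 522,003.58; Marchetti 374,530.61; Dube 648,379.71; Becker 392,985.67; Kowalski 470,240.46.
After rounding ($1): Ferraro $344,510; Petrov $522,004; Marchetti $374,531; Dube $648,380; Becker $392,986; Kowalski $470,240. Sum = $2,752,651.
Difference $2,752,650 − $2,752,651 = −$1 applied to largest allocation (Dube): Dube becomes $648,379.

Ferraro: $344,510; Petrov: $522,004; Marchetti: $374,531; Dube: $648,379; Becker: $392,986; Kowalski: $470,240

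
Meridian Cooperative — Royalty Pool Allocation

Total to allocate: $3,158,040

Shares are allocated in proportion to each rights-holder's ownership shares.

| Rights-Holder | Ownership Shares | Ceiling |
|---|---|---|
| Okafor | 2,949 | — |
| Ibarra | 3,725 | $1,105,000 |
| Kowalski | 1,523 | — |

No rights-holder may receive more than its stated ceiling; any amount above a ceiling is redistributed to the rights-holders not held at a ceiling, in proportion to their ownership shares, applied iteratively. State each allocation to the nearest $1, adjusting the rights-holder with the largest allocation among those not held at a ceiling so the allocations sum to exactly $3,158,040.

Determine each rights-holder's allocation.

Okafor: $1,353,849 | Ibarra: $1,105,000 | Kowalski: $699,191

Sum of ownership shares: 8,197.
Pro-rata shares before constraints: Okafor 1,136,154.69; Ibarra 1,435,122.48; Kowalski 586,762.83.
Capped: Ibarra ($1,105,000); remaining pool $2,053,040 reallocated over remaining ownership shares 4,472.
Remaining shares: Okafor 1,353,849.499 → $1,353,849; Kowalski 699,190.501 → $699,191.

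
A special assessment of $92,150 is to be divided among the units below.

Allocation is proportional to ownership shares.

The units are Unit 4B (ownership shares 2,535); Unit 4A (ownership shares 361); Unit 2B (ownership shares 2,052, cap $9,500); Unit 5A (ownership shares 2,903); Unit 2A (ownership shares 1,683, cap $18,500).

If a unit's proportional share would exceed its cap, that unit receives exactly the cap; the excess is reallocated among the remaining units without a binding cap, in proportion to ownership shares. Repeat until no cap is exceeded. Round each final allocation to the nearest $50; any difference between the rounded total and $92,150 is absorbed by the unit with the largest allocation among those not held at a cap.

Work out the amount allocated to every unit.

Total ownership shares = 9,534.
Proportional shares (ignoring caps): Unit 4B 24,501.81; Unit 4A 3,489.21; Unit 2B 19,833.42; Unit 5A 28,058.68; Unit 2A 16,266.88.
Capped: Unit 2B ($9,500); remaining pool $82,650 reallocated over remaining ownership shares 7,482.
Capped: Unit 2A ($18,500); remaining pool $64,150 reallocated over remaining ownership shares 5,799.
Remaining shares: Unit 4B 28,042.81 → $28,050; Unit 4A 3,993.47 → $4,000; Unit 5A 32,113.72 → $32,100.

Unit 4B: $28,050 | Unit 4A: $4,000 | Unit 2B: $9,500 | Unit 5A: $32,100 | Unit 2A: $18,500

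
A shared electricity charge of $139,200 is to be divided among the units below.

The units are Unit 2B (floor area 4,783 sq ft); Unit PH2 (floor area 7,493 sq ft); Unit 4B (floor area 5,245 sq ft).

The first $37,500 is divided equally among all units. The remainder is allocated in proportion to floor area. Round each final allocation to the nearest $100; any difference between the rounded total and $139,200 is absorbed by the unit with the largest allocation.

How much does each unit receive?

Equal tier: $37,500 ÷ 3 = $12,500 apiece.
Remainder $101,700 by floor area (total 17,521): Unit 2B 27,762.75 → $27,800; Unit PH2 43,492.84 → $43,500; Unit 4B 30,444.41 → $30,400.
Totals: Unit 2B $12,500 + $27,800 = $40,300; Unit PH2 $12,500 + $43,500 = $56,000; Unit 4B $12,500 + $30,400 = $42,900.

Unit 2B: $40,300 | Unit PH2: $56,000 | Unit 4B: $42,900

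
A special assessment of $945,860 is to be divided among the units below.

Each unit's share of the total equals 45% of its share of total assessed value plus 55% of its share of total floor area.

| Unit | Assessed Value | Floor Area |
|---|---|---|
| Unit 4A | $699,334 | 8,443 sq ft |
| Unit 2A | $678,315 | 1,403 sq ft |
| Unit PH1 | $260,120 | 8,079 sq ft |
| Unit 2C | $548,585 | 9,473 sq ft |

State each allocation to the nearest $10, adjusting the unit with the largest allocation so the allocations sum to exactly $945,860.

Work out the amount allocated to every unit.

Assessed value total 2,186,354; floor area total 27,398.
Blended shares (45% assessed value + 55% floor area): Unit 4A 0.3134; Unit 2A 0.1678; Unit PH1 0.2157; Unit 2C 0.3031.
Unrounded shares: Unit 4A 296,458.11; Unit 2A 158,693.26; Unit PH1 204,040.91; Unit 2C 286,667.72.
After rounding ($10): Unit 4A $296,460; Unit 2A $158,690; Unit PH1 $204,040; Unit 2C $286,670. Sum = $945,860.
Sum already equals the total — no adjustment.

Unit 4A: $296,460 | Unit 2A: $158,690 | Unit PH1: $204,040 | Unit 2C: $286,670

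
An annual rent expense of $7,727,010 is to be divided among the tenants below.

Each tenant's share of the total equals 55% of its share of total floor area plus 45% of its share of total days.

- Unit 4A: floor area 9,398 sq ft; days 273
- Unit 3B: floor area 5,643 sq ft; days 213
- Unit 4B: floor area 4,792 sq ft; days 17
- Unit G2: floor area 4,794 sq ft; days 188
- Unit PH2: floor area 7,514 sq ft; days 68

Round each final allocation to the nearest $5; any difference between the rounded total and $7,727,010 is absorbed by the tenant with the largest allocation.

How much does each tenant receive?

Totals — floor area 32,141, days 759.
Combined weights (55% floor area + 45% days): Unit 4A 0.3227; Unit 3B 0.2228; Unit 4B 0.0921; Unit G2 0.1935; Unit PH2 0.1689.
Pro-rata amounts: Unit 4A 2,493,330.12; Unit 3B 1,721,949.99; Unit 4B 711,504.89; Unit G2 1,495,159.88; Unit PH2 1,305,065.13.
Rounded to nearest $5: Unit 4A $2,493,330; Unit 3B $1,721,950; Unit 4B $711,505; Unit G2 $1,495,160; Unit PH2 $1,305,065. Sum = $7,727,010.
Sum already equals the total — no adjustment.

Unit 4A: $2,493,330 · Unit 3B: $1,721,950 · Unit 4B: $711,505 · Unit G2: $1,495,160 · Unit PH2: $1,305,065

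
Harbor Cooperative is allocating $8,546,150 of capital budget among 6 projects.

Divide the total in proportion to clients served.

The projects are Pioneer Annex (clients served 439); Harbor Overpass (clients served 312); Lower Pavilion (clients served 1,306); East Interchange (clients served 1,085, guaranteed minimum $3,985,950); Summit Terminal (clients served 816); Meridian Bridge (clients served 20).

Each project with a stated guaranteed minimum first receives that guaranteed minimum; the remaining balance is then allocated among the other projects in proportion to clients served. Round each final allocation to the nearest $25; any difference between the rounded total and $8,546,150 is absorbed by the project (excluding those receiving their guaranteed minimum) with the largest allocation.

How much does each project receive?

Pioneer Annex: $692,000; Harbor Overpass: $491,800; Lower Pavilion: $2,058,625; East Interchange: $3,985,950; Summit Terminal: $1,286,250; Meridian Bridge: $31,525

Guaranteed amounts: East Interchange $3,985,950. Remaining pool $4,560,200.
Remaining pool split over remaining clients served 2,893: Pioneer Annex 691,990.25 → $692,000; Harbor Overpass 491,801.73 → $491,800; Lower Pavilion 2,058,631.59 → $2,058,625; Summit Terminal 1,286,250.67 → $1,286,250; Meridian Bridge 31,525.75 → $31,525.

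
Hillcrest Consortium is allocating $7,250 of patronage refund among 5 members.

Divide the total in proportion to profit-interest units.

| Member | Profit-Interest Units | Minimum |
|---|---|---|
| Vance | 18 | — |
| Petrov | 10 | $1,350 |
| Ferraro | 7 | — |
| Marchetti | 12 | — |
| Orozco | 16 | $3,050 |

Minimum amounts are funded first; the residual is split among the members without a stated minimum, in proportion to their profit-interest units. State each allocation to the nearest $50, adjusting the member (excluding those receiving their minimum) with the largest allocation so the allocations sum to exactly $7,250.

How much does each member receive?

Minimums first: Petrov $1,350; Orozco $3,050. Residual $2,850.
Residual split over remaining profit-interest units 37: Vance 1,386.49 → $1,400; Ferraro 539.19 → $550; Marchetti 924.32 → $900.

Vance: $1,400 · Petrov: $1,350 · Ferraro: $550 · Marchetti: $900 · Orozco: $3,050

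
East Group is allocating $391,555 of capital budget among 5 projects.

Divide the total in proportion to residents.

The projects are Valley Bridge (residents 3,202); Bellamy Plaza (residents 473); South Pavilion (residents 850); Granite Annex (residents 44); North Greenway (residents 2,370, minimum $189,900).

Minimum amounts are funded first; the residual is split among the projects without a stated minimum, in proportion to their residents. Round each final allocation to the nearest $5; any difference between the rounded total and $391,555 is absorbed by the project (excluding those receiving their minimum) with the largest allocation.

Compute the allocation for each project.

Valley Bridge: $141,325 | Bellamy Plaza: $20,875 | South Pavilion: $37,515 | Granite Annex: $1,940 | North Greenway: $189,900

Guaranteed amounts: North Greenway $189,900. Residual $201,655.
Residual split over remaining residents 4,569: Valley Bridge 141,321.80 → $141,320; Bellamy Plaza 20,876.08 → $20,875; South Pavilion 37,515.16 → $37,515; Granite Annex 1,941.96 → $1,940.
Rounding difference +$5 applied to Valley Bridge → $141,325.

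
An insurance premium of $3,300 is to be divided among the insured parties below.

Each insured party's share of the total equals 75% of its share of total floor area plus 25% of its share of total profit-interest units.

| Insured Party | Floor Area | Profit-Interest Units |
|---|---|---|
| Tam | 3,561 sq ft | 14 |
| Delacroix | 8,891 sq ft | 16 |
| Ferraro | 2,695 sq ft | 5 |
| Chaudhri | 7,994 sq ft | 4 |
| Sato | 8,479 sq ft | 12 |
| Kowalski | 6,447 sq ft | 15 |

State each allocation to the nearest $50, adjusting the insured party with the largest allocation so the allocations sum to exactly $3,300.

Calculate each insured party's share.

Tam: $400 · Delacroix: $800 · Ferraro: $250 · Chaudhri: $550 · Sato: $700 · Kowalski: $600

Floor area total 38,067; profit-interest units total 66.
Composite weights (75% floor area + 25% profit-interest units): Tam 0.1232; Delacroix 0.2358; Ferraro 0.0720; Chaudhri 0.1727; Sato 0.2125; Kowalski 0.1838.
Pro-rata amounts: Tam 406.53; Delacroix 778.07; Ferraro 237.72; Chaudhri 569.75; Sato 701.28; Kowalski 606.66.
Rounded to nearest $50: Tam $400; Delacroix $800; Ferraro $250; Chaudhri $550; Sato $700; Kowalski $600. Sum = $3,300.
No rounding difference to absorb.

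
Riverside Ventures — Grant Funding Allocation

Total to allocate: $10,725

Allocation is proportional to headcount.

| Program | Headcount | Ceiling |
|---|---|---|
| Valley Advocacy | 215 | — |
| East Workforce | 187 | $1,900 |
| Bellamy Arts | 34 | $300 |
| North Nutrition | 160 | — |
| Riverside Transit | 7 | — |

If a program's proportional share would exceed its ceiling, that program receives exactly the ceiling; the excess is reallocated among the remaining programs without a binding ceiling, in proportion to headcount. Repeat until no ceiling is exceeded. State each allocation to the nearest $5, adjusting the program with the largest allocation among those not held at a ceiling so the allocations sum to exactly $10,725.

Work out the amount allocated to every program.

Headcount total: 603.
Pro-rata shares before constraints: Valley Advocacy 3,824.00; East Workforce 3,326.00; Bellamy Arts 604.73; North Nutrition 2,845.77; Riverside Transit 124.50.
Cap binds for East Workforce ($1,900), Bellamy Arts ($300); residual $8,525 reallocated over remaining headcount 382.
Remaining shares: Valley Advocacy 4,798.10 → $4,800; North Nutrition 3,570.68 → $3,570; Riverside Transit 156.22 → $155.

Valley Advocacy: $4,800 | East Workforce: $1,900 | Bellamy Arts: $300 | North Nutrition: $3,570 | Riverside Transit: $155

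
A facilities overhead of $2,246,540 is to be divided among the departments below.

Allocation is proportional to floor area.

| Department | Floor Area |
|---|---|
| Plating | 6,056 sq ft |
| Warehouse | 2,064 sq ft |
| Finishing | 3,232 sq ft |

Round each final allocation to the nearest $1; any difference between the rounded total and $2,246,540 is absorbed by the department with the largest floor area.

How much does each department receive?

Sum of floor area: 6,056 + 2,064 + 3,232 = 11,352.
Raw shares: Plating 1,198,471.30; Warehouse 408,461.82; Finishing 639,606.88.
After rounding ($1): Plating $1,198,471; Warehouse $408,462; Finishing $639,607. Sum = $2,246,540.
Rounded total matches; no reconciliation needed.

Plating: $1,198,471 · Warehouse: $408,462 · Finishing: $639,607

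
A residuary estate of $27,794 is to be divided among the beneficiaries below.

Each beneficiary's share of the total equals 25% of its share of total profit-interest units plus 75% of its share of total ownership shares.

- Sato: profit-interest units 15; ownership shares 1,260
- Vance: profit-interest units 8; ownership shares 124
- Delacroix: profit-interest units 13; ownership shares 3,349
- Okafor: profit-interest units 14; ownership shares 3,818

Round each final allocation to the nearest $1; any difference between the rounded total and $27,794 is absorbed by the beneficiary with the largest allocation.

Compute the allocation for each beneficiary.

Sato: $5,156; Vance: $1,414; Delacroix: $9,971; Okafor: $11,253

Profit-interest units total 50; ownership shares total 8,551.
Blended shares (25% profit-interest units + 75% ownership shares): Sato 0.1855; Vance 0.0509; Delacroix 0.3587; Okafor 0.4049.
Pro-rata amounts: Sato 5,156.16; Vance 1,414.05; Delacroix 9,970.75; Okafor 11,253.04.
At nearest $1: Sato $5,156; Vance $1,414; Delacroix $9,971; Okafor $11,253. Sum = $27,794.
Sum already equals the total — no adjustment.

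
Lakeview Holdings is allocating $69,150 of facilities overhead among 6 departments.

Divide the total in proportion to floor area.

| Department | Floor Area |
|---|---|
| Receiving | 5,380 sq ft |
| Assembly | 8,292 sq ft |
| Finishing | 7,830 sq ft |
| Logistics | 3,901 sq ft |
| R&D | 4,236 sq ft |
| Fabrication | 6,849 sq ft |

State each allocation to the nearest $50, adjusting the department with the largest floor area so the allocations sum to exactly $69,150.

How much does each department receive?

Total floor area = 5,380 + 8,292 + 7,830 + 3,901 + 4,236 + 6,849 = 36,488.
Proportional shares: Receiving 10,195.87; Assembly 15,714.53; Finishing 14,838.97; Logistics 7,392.96; R&D 8,027.83; Fabrication 12,979.84.
Rounded to nearest $50: Receiving $10,200; Assembly $15,700; Finishing $14,850; Logistics $7,400; R&D $8,050; Fabrication $13,000. Sum = $69,200.
Difference $69,150 − $69,200 = −$50 applied to largest floor area (Assembly): Assembly becomes $15,650.

Receiving: $10,200 · Assembly: $15,650 · Finishing: $14,850 · Logistics: $7,400 · R&D: $8,050 · Fabrication: $13,000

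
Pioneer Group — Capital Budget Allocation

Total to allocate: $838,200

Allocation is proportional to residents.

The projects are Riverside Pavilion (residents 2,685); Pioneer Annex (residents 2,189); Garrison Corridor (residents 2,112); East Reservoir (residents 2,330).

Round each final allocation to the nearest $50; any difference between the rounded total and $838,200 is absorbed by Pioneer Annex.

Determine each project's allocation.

Riverside Pavilion: $241,600; Pioneer Annex: $196,900; Garrison Corridor: $190,050; East Reservoir: $209,650

Combined residents = 9,316.
Pro-rata amounts: Riverside Pavilion 2,685/9,316 × $838,200 = 241,580.83; Pioneer Annex 2,189/9,316 × $838,200 = 196,953.61; Garrison Corridor 2,112/9,316 × $838,200 = 190,025.59; East Reservoir 2,330/9,316 × $838,200 = 209,639.97.
After rounding ($50): Riverside Pavilion $241,600; Pioneer Annex $196,950; Garrison Corridor $190,050; East Reservoir $209,650. Sum = $838,250.
Difference $838,200 − $838,250 = −$50 applied to Pioneer Annex: Pioneer Annex becomes $196,900.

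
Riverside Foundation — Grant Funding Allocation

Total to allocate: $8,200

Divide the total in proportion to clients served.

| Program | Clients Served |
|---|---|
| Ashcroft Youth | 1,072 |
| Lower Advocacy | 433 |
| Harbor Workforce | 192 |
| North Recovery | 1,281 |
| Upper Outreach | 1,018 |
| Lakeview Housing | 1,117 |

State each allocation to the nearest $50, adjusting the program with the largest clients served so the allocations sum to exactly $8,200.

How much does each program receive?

Ashcroft Youth: $1,700 · Lower Advocacy: $700 · Harbor Workforce: $300 · North Recovery: $2,050 · Upper Outreach: $1,650 · Lakeview Housing: $1,800

Combined clients served = 1,072 + 433 + 192 + 1,281 + 1,018 + 1,117 = 5,113.
Unrounded shares: Ashcroft Youth 1,719.23; Lower Advocacy 694.43; Harbor Workforce 307.92; North Recovery 2,054.41; Upper Outreach 1,632.62; Lakeview Housing 1,791.39.
At nearest $50: Ashcroft Youth $1,700; Lower Advocacy $700; Harbor Workforce $300; North Recovery $2,050; Upper Outreach $1,650; Lakeview Housing $1,800. Sum = $8,200.
Sum already equals the total — no adjustment.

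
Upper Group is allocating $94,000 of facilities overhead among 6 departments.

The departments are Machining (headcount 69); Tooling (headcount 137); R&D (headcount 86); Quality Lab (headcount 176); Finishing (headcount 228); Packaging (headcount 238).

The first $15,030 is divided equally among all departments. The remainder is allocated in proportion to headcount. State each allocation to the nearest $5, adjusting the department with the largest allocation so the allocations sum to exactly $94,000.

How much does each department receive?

Machining: $8,340; Tooling: $14,090; R&D: $9,775; Quality Lab: $17,385; Finishing: $21,780; Packaging: $22,630

Equal tier: $15,030 ÷ 6 = $2,505 apiece.
Remainder $78,970 by headcount (total 934): Machining 5,833.97 → $5,835; Tooling 11,583.39 → $11,585; R&D 7,271.33 → $7,270; Quality Lab 14,880.86 → $14,880; Finishing 19,277.47 → $19,275; Packaging 20,122.98 → $20,125.
Totals: Machining $2,505 + $5,835 = $8,340; Tooling $2,505 + $11,585 = $14,090; R&D $2,505 + $7,270 = $9,775; Quality Lab $2,505 + $14,880 = $17,385; Finishing $2,505 + $19,275 = $21,780; Packaging $2,505 + $20,125 = $22,630.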